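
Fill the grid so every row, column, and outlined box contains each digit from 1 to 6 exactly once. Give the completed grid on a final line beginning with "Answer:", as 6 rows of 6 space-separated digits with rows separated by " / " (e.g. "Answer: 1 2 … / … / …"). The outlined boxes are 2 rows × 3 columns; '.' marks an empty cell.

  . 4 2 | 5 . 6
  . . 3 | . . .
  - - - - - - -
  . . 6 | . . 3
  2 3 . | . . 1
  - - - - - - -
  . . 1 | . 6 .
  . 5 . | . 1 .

Step 1. [r6c3∈{4}] r6c3 has the single candidate 4 ⇒ r6c3=4.
Step 2. [r6c6∈{2}] only 2 remains possible at r6c6, so r6c6=2.
Step 3. [r2c4∈{1,2,4}] col 4 places 1 nowhere but r2c4 ⇒ r2c4=1.
Step 4. [r3c1∈{1,4,5}] in col 1, 4 fits only at r3c1 ⇒ r3c1=4.
Step 5. [r2c5∈{2,4}] row 2 places 2 nowhere but r2c5. So r2c5=2.
Step 6. [r6c4∈{3}] r6c4 is down to just 3. So r6c4=3.
Step 7. [r4c5∈{4,5}] col 5 places 4 nowhere but r4c5. So r4c5=4.
Step 8. [r6c1∈{6}] nothing but 6 survives at r6c1, so r6c1=6.
Step 9. [r5c4∈{4}] r5c4 is down to just 4. So r5c4=4.
Step 10. [r3c2∈{1}] only 1 remains possible at r3c2, so r3c2=1.
Step 11. [r4c3∈{5}] r4c3's peers cover all but 5. So r4c3=5.
Step 12. [r1c1∈{1}] r1c1 is down to just 1, so r1c1=1.
Step 13. [r2c1∈{5}] nothing but 5 survives at r2c1 ⇒ r2c1=5.
Step 14. [r3c4∈{2}] r3c4 has the single candidate 2 ⇒ r3c4=2.
Step 15. [r5c6∈{5}] r5c6 is down to just 5. So r5c6=5.
Step 16. [r1c5∈{3}] r1c5's peers cover all but 3, so r1c5=3.
Step 17. [r2c6∈{4}] nothing but 4 survives at r2c6. So r2c6=4.
Step 18. [r5c2∈{2}] only 2 remains possible at r5c2, so r5c2=2.
Step 19. [r5c1∈{3}] r5c1 has the single candidate 3. So r5c1=3.
Step 20. [r2c2∈{6}] only 6 remains possible at r2c2 ⇒ r2c2=6.
Step 21. [r4c4∈{6}] only 6 remains possible at r4c4. So r4c4=6.
Step 22. [r3c5∈{5}] r3c5 has the single candidate 5, so r3c5=5.

Answer: 1 4 2 5 3 6 / 5 6 3 1 2 4 / 4 1 6 2 5 3 / 2 3 5 6 4 1 / 3 2 1 4 6 5 / 6 5 4 3 1 2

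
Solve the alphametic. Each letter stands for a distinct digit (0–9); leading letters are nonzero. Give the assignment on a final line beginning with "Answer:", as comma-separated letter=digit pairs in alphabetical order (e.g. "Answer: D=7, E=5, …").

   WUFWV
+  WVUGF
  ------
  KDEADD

Step 1. [K] adding two 5-digit numbers gives at most 5+1 digits, and here it does — K is that final carry and must be 1. So K=1.
Step 2. [col 1: V + F ≡ D (mod 10)] no forcing yet in column 1 (carry-in 0); D=0 is free and consistent — try it ⇒ D=0.
Step 3. [col 1: V + F ≡ D (mod 10)] several values work for F in column 1 (V + F ≡ D (mod 10), carry-in 0); try F=3 ⇒ F=3.
Step 4. [col 1: V + F ≡ D (mod 10)] column 1: given F=3, D=0, carry-in 0, and digits 0,1,3 already taken and all letters distinct, V+F≡D (mod 10) forces V=7 ⇒ V=7.
Step 5. [col 2: W + G ≡ D (mod 10)] W=5 is one option consistent with column 2 (W + G ≡ D (mod 10), carry-in 1) — take it ⇒ W=5.
Step 6. [col 2: W + G ≡ D (mod 10)] in column 2 we have W+G≡D with carry-in 1; given W=5, D=0 and digits 0,1,3,5,7 already taken and all letters distinct, that pins G to 4 ⇒ G=4.
Step 7. [col 3: F + U ≡ A (mod 10)] several values work for U in column 3 (F + U ≡ A (mod 10), carry-in 1); try U=2, so U=2.
Step 8. [col 3: F + U ≡ A (mod 10)] from column 3 (F=3, U=2, carry-in 1, digits 0,1,2,3,4,5,7 already taken and all letters distinct): A must equal 6. So A=6.
Step 9. [col 4: U + V ≡ E (mod 10)] column 4: given U=2, V=7, carry-in 0, and digits 0,1,2,3,4,5,6,7 already taken and all letters distinct, U+V≡E (mod 10) forces E=9, so E=9.

Answer: A=6, D=0, E=9, F=3, G=4, K=1, U=2, V=7, W=5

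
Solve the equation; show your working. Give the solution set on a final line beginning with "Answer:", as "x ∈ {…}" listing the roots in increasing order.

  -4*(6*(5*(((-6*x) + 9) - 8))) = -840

Step 1. [-4*(6*(5*(((-6*x) + 9) - 8))) = -840] leading coefficient -4: divide by -4 ⇒ div: 6*(5*(((-6*x) + 9) - 8)) = 210.
Step 2. [6*(5*(((-6*x) + 9) - 8)) = 210] leading coefficient 6: divide by 6, so div: 5*(((-6*x) + 9) - 8) = 35.
Step 3. [5*(((-6*x) + 9) - 8) = 35] leading coefficient 5: divide by 5, so div: ((-6*x) + 9) - 8 = 7.
Step 4. [((-6*x) + 9) - 8 = 7] -8 is outermost — add 8 both sides, so sub: (-6*x) + 9 = 15.
Step 5. [(-6*x) + 9 = 15] 9 comes off first (subtract 9) ⇒ sub: -6*x = 6.
Step 6. [-6*x = 6] leading coefficient -6: divide by -6 ⇒ div: x = -1.

Answer: x ∈ {-1}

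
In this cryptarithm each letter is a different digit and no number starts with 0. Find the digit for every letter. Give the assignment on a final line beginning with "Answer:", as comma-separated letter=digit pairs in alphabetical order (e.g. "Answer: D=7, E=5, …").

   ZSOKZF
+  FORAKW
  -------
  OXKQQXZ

Step 1. [O] O is the leading digit of a 7-digit sum of two 6-digit numbers; the final carry is exactly 1. So O=1.
Step 2. [col 1: F + W ≡ Z (mod 10)] Z=5 is one option consistent with column 1 (F + W ≡ Z (mod 10), carry-in 0) — take it ⇒ Z=5.
Step 3. [col 1: F + W ≡ Z (mod 10)] no forcing yet in column 1 (carry-in 0); W=6 is free and consistent — try it, so W=6.
Step 4. [col 1: F + W ≡ Z (mod 10)] column 1: given W=6, Z=5, carry-in 0, and digits 1,5,6 already taken and all letters distinct, F+W≡Z (mod 10) forces F=9, so F=9.
Step 5. [col 2: Z + K ≡ X (mod 10)] no forcing yet in column 2 (carry-in 1); K=8 is free and consistent — try it. So K=8.
Step 6. [col 2: Z + K ≡ X (mod 10)] column 2: given Z=5, K=8, carry-in 1, and digits 1,5,6,8,9 already taken and all letters distinct, Z+K≡X (mod 10) forces X=4 ⇒ X=4.
Step 7. [col 3: K + A ≡ Q (mod 10)] column 3: given K=8, carry-in 1, and digits 1,4,5,6,8,9 already taken and all letters distinct, K+A≡Q (mod 10) forces A=3 ⇒ A=3.
Step 8. [col 3: K + A ≡ Q (mod 10)] in column 3 we have K+A≡Q with carry-in 1; given K=8, A=3 and digits 1,3,4,5,6,8,9 already taken and all letters distinct, that pins Q to 2. So Q=2.
Step 9. [col 4: O + R ≡ Q (mod 10)] column 4: given O=1, Q=2, carry-in 1, and digits 1,2,3,4,5,6,8,9 already taken and all letters distinct, O+R≡Q (mod 10) forces R=0, so R=0.
Step 10. [col 5: S + O ≡ K (mod 10)] column 5: given O=1, K=8, carry-in 0, and digits 0,1,2,3,4,5,6,8,9 already taken and all letters distinct, S+O≡K (mod 10) forces S=7 ⇒ S=7.

Answer: A=3, F=9, K=8, O=1, Q=2, R=0, S=7, W=6, X=4, Z=5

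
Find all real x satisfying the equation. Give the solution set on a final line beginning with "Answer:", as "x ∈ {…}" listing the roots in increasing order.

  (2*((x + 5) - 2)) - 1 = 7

Step 1. [(2*((x + 5) - 2)) - 1 = 7] add 1: x sits inside (… - 1) ⇒ sub: 2*((x + 5) - 2) = 8.
Step 2. [2*((x + 5) - 2) = 8] leading coefficient 2: divide by 2. So div: (x + 5) - 2 = 4.
Step 3. [(x + 5) - 2 = 4] the outer -2 inverts by adding 2. So sub: x + 5 = 6.
Step 4. [x + 5 = 6] the outer +5 inverts by subtracting 5 ⇒ sub: x = 1.

Answer: x ∈ {1}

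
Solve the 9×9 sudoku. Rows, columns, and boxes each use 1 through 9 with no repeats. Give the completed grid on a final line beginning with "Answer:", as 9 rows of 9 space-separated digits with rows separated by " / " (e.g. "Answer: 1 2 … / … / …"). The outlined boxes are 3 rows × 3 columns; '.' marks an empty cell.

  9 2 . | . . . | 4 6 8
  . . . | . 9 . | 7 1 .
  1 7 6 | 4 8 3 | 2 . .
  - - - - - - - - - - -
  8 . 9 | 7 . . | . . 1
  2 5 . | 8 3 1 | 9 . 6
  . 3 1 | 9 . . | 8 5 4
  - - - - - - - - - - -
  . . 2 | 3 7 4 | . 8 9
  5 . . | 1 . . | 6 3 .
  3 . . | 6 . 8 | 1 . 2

Step 1. [r5c3∈{4,7}] row 5 places 4 nowhere but r5c3. So r5c3=4.
Step 2. [r1c4∈{5}] r1c4 has the single candidate 5 ⇒ r1c4=5.
Step 3. [r4c2∈{6}] r4c2 is down to just 6. So r4c2=6.
Step 4. [r8c2∈{4,8,9}] 4 has one home in row 8: r8c2, so r8c2=4.
Step 5. [r2c3∈{3,5,8}] 5 has one home in col 3: r2c3 ⇒ r2c3=5.
Step 6. [r8c5∈{2}] r8c5 is down to just 2, so r8c5=2.
Step 7. [r6c6∈{2,6}] row 6 places 2 nowhere but r6c6 ⇒ r6c6=2.
Step 8. [r9c3∈{7}] r9c3's peers cover all but 7. So r9c3=7.
Step 9. [r4c5∈{4,5}] row 4 places 4 nowhere but r4c5, so r4c5=4.
Step 10. [r2c6∈{6}] r2c6 has the single candidate 6. So r2c6=6.
Step 11. [r5c8∈{7}] only 7 remains possible at r5c8, so r5c8=7.
Step 12. [r2c1∈{4}] r2c1 is down to just 4, so r2c1=4.
Step 13. [r7c7∈{5}] nothing but 5 survives at r7c7, so r7c7=5.
Step 14. [r1c6∈{7}] r1c6 has the single candidate 7 ⇒ r1c6=7.
Step 15. [r2c2∈{8}] r2c2 is down to just 8. So r2c2=8.
Step 16. [r3c8∈{9}] r3c8 has the single candidate 9, so r3c8=9.
Step 17. [r2c4∈{2}] r2c4 is down to just 2 ⇒ r2c4=2.
Step 18. [r9c5∈{5}] r9c5 is down to just 5. So r9c5=5.
Step 19. [r1c3∈{3}] r1c3's peers cover all but 3, so r1c3=3.
Step 20. [r2c9∈{3}] r2c9's peers cover all but 3. So r2c9=3.
Step 21. [r4c6∈{5}] r4c6 has the single candidate 5, so r4c6=5.
Step 22. [r3c9∈{5}] r3c9 is down to just 5 ⇒ r3c9=5.
Step 23. [r8c3∈{8}] nothing but 8 survives at r8c3 ⇒ r8c3=8.
Step 24. [r8c6∈{9}] nothing but 9 survives at r8c6. So r8c6=9.
Step 25. [r6c5∈{6}] r6c5 is down to just 6, so r6c5=6.
Step 26. [r9c2∈{9}] nothing but 9 survives at r9c2. So r9c2=9.
Step 27. [r4c8∈{2}] nothing but 2 survives at r4c8 ⇒ r4c8=2.
Step 28. [r7c2∈{1}] nothing but 1 survives at r7c2. So r7c2=1.
Step 29. [r7c1∈{6}] r7c1 has the single candidate 6 ⇒ r7c1=6.
Step 30. [r9c8∈{4}] only 4 remains possible at r9c8. So r9c8=4.
Step 31. [r6c1∈{7}] only 7 remains possible at r6c1, so r6c1=7.
Step 32. [r8c9∈{7}] only 7 remains possible at r8c9 ⇒ r8c9=7.
Step 33. [r4c7∈{3}] nothing but 3 survives at r4c7. So r4c7=3.
Step 34. [r1c5∈{1}] r1c5 is down to just 1. So r1c5=1.

Answer: 9 2 3 5 1 7 4 6 8 / 4 8 5 2 9 6 7 1 3 / 1 7 6 4 8 3 2 9 5 / 8 6 9 7 4 5 3 2 1 / 2 5 4 8 3 1 9 7 6 / 7 3 1 9 6 2 8 5 4 / 6 1 2 3 7 4 5 8 9 / 5 4 8 1 2 9 6 3 7 / 3 9 7 6 5 8 1 4 2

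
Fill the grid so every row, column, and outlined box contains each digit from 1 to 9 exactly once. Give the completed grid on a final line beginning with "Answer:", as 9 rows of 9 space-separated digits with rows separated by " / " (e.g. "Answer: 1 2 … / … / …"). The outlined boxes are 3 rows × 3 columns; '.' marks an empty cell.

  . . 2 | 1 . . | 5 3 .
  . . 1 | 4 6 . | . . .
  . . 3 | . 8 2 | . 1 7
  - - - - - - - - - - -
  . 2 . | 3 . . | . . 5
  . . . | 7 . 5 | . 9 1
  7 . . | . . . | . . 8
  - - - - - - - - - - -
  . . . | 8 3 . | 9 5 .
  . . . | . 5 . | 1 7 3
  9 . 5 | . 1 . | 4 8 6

Step 1. [r6c2∈{1,3,4,5,6,9}] r6c2 is the only open cell in row 6 admitting 5, so r6c2=5.
Step 2. [r4c6∈{1,4,6,8,9}] col 6 places 8 nowhere but r4c6. So r4c6=8.
Step 3. [r5c1∈{3,4,6,8}] 3 has one home in col 1: r5c1 ⇒ r5c1=3.
Step 4. [r7c3∈{4,6,7}] r7c3 is the only open cell in col 3 admitting 7, so r7c3=7.
Step 5. [r3c7∈{6}] r3c7's peers cover all but 6, so r3c7=6.
Step 6. [r5c7∈{2}] r5c7 is down to just 2 ⇒ r5c7=2.
Step 7. [r5c5∈{4}] r5c5 has the single candidate 4. So r5c5=4.
Step 8. [r4c5∈{9}] r4c5's peers cover all but 9. So r4c5=9.
Step 9. [r1c5∈{7}] r1c5 has the single candidate 7. So r1c5=7.
Step 10. [r1c6∈{9}] r1c6 is down to just 9, so r1c6=9.
Step 11. [r4c1∈{1,4,6}] row 4 places 1 nowhere but r4c1. So r4c1=1.
Step 12. [r2c7∈{8}] r2c7 has the single candidate 8. So r2c7=8.
Step 13. [r7c2∈{1,4,6}] row 7 places 1 nowhere but r7c2 ⇒ r7c2=1.
Step 14. [r6c3∈{4,6,9}] row 6 places 9 nowhere but r6c3, so r6c3=9.
Step 15. [r4c3∈{4,6}] across box 4, 4 lands solely at r4c3. So r4c3=4.
Step 16. [r1c9∈{4}] r1c9 has the single candidate 4. So r1c9=4.
Step 17. [r2c9∈{2,9}] r2c9 is the only open cell in col 9 admitting 9 ⇒ r2c9=9.
Step 18. [r9c4∈{2}] nothing but 2 survives at r9c4. So r9c4=2.
Step 19. [r8c1∈{2,4,6,8}] 2 has one home in row 8: r8c1. So r8c1=2.
Step 20. [r6c4∈{6}] only 6 remains possible at r6c4, so r6c4=6.
Step 21. [r1c1∈{6,8}] 8 has one home in col 1: r1c1 ⇒ r1c1=8.
Step 22. [r7c1∈{4,6}] across col 1, 6 lands solely at r7c1. So r7c1=6.
Step 23. [r8c2∈{4,8}] in box 7, 4 fits only at r8c2. So r8c2=4.
Step 24. [r5c2∈{6,8}] in col 2, 8 fits only at r5c2, so r5c2=8.
Step 25. [r3c4∈{5}] r3c4's peers cover all but 5 ⇒ r3c4=5.
Step 26. [r2c6∈{3}] r2c6 has the single candidate 3, so r2c6=3.
Step 27. [r8c6∈{6}] nothing but 6 survives at r8c6, so r8c6=6.
Step 28. [r1c2∈{6}] r1c2's peers cover all but 6. So r1c2=6.
Step 29. [r4c7∈{7}] r4c7's peers cover all but 7 ⇒ r4c7=7.
Step 30. [r2c8∈{2}] r2c8 is down to just 2. So r2c8=2.
Step 31. [r4c8∈{6}] nothing but 6 survives at r4c8. So r4c8=6.
Step 32. [r6c8∈{4}] only 4 remains possible at r6c8. So r6c8=4.
Step 33. [r3c2∈{9}] r3c2 has the single candidate 9, so r3c2=9.
Step 34. [r9c2∈{3}] nothing but 3 survives at r9c2 ⇒ r9c2=3.
Step 35. [r6c5∈{2}] r6c5's peers cover all but 2 ⇒ r6c5=2.
Step 36. [r7c6∈{4}] r7c6's peers cover all but 4 ⇒ r7c6=4.
Step 37. [r8c4∈{9}] nothing but 9 survives at r8c4, so r8c4=9.
Step 38. [r5c3∈{6}] r5c3's peers cover all but 6. So r5c3=6.
Step 39. [r9c6∈{7}] r9c6 is down to just 7 ⇒ r9c6=7.
Step 40. [r2c2∈{7}] nothing but 7 survives at r2c2. So r2c2=7.
Step 41. [r7c9∈{2}] r7c9 has the single candidate 2. So r7c9=2.
Step 42. [r2c1∈{5}] r2c1's peers cover all but 5 ⇒ r2c1=5.
Step 43. [r3c1∈{4}] nothing but 4 survives at r3c1 ⇒ r3c1=4.
Step 44. [r6c7∈{3}] r6c7's peers cover all but 3, so r6c7=3.
Step 45. [r6c6∈{1}] only 1 remains possible at r6c6, so r6c6=1.
Step 46. [r8c3∈{8}] r8c3 has the single candidate 8, so r8c3=8.

Answer: 8 6 2 1 7 9 5 3 4 / 5 7 1 4 6 3 8 2 9 / 4 9 3 5 8 2 6 1 7 / 1 2 4 3 9 8 7 6 5 / 3 8 6 7 4 5 2 9 1 / 7 5 9 6 2 1 3 4 8 / 6 1 7 8 3 4 9 5 2 / 2 4 8 9 5 6 1 7 3 / 9 3 5 2 1 7 4 8 6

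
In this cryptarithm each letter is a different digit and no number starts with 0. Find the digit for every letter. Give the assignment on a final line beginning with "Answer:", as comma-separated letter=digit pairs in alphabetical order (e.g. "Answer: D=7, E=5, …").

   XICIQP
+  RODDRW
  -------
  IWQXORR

Step 1. [I] I is the leading digit of a 7-digit sum of two 6-digit numbers; the final carry is exactly 1 ⇒ I=1.
Step 2. [col 1: P + W ≡ R (mod 10)] column 1 (P + W ≡ R (mod 10), carry-in 0) doesn't pin P yet; pick P=3 and continue ⇒ P=3.
Step 3. [col 1: P + W ≡ R (mod 10)] column 1 (P + W ≡ R (mod 10), carry-in 0) doesn't pin R yet; pick R=5 and continue. So R=5.
Step 4. [col 1: P + W ≡ R (mod 10)] column 1 reads P+W+carry(0)=R with P=3, R=5; with digits 1,3,5 already taken and all letters distinct, the only value for W is 2 ⇒ W=2.
Step 5. [col 2: Q + R ≡ R (mod 10)] column 2: given R=5, carry-in 0, and digits 1,2,3,5 already taken and all letters distinct, Q+R≡R (mod 10) forces Q=0, so Q=0.
Step 6. [col 3: I + D ≡ O (mod 10)] several values work for O in column 3 (I + D ≡ O (mod 10), carry-in 0); try O=8, so O=8.
Step 7. [col 3: I + D ≡ O (mod 10)] column 3 reads I+D+carry(0)=O with I=1, O=8; with digits 0,1,2,3,5,8 already taken and all letters distinct, the only value for D is 7, so D=7.
Step 8. [col 4: C + D ≡ X (mod 10)] from column 4 (D=7, carry-in 0, digits 0,1,2,3,5,7,8 already taken and all letters distinct): C must equal 9. So C=9.
Step 9. [col 4: C + D ≡ X (mod 10)] column 4 reads C+D+carry(0)=X with C=9, D=7; with digits 0,1,2,3,5,7,8,9 already taken and all letters distinct, the only value for X is 6. So X=6.

Answer: C=9, D=7, I=1, O=8, P=3, Q=0, R=5, W=2, X=6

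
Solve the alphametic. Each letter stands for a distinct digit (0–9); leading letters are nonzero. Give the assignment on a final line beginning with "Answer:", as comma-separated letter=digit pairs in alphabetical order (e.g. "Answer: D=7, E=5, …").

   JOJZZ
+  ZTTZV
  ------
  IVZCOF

Step 1. [I] I is the leading digit of a 6-digit sum of two 5-digit numbers; the final carry is exactly 1 ⇒ I=1.
Step 2. [col 1: Z + V ≡ F (mod 10)] no forcing yet in column 1 (carry-in 0); F=0 is free and consistent — try it, so F=0.
Step 3. [col 1: Z + V ≡ F (mod 10)] no forcing yet in column 1 (carry-in 0); V=3 is free and consistent — try it, so V=3.
Step 4. [col 1: Z + V ≡ F (mod 10)] in column 1 we have Z+V≡F with carry-in 0; given V=3, F=0 and digits 0,1,3 already taken and all letters distinct, that pins Z to 7 ⇒ Z=7.
Step 5. [col 2: Z + Z ≡ O (mod 10)] column 2: given Z=7, carry-in 1, and digits 0,1,3,7 already taken and all letters distinct, Z+Z≡O (mod 10) forces O=5, so O=5.
Step 6. [col 3: J + T ≡ C (mod 10)] column 3 reads J+T+carry(1)=C with nothing yet; with digits 0,1,3,5,7 already taken and all letters distinct, the only value for C is 9, so C=9.
Step 7. [col 3: J + T ≡ C (mod 10)] no forcing yet in column 3 (carry-in 1); T=2 is free and consistent — try it ⇒ T=2.
Step 8. [col 3: J + T ≡ C (mod 10)] in column 3 we have J+T≡C with carry-in 1; given T=2, C=9 and digits 0,1,2,3,5,7,9 already taken and all letters distinct, that pins J to 6, so J=6.

Answer: C=9, F=0, I=1, J=6, O=5, T=2, V=3, Z=7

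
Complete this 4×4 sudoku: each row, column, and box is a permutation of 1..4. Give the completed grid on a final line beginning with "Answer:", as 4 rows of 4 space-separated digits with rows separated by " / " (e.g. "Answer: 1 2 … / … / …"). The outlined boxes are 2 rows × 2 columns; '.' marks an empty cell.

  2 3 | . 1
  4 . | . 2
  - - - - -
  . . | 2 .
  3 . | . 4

Step 1. [r3c1∈{1}] r3c1's peers cover all but 1. So r3c1=1.
Step 2. [r4c3∈{1}] only 1 remains possible at r4c3 ⇒ r4c3=1.
Step 3. [r4c2∈{2}] r4c2 has the single candidate 2. So r4c2=2.
Step 4. [r1c3∈{4}] r1c3's peers cover all but 4. So r1c3=4.
Step 5. [r3c2∈{4}] only 4 remains possible at r3c2. So r3c2=4.
Step 6. [r3c4∈{3}] nothing but 3 survives at r3c4. So r3c4=3.
Step 7. [r2c2∈{1}] r2c2's peers cover all but 1, so r2c2=1.
Step 8. [r2c3∈{3}] nothing but 3 survives at r2c3, so r2c3=3.

Answer: 2 3 4 1 / 4 1 3 2 / 1 4 2 3 / 3 2 1 4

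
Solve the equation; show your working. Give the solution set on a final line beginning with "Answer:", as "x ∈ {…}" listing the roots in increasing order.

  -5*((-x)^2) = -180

Step 1. [-5*((-x)^2) = -180] leading coefficient -5: divide by -5. So div: (-x)^2 = 36.
Step 2. [(-x)^2 = 36] LHS squared, RHS 36 ≥ 0: apply √ (±). So sqrt: -x = 6 or -6.
Step 3. [-x = 6 or -6] LHS negated; negate both sides. So neg: x = -6 or 6.

Answer: x ∈ {-6, 6}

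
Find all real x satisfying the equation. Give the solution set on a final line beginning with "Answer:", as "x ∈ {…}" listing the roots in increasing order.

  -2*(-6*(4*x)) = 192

Step 1. [-2*(-6*(4*x)) = 192] LHS = -2·(…); ÷-2 both sides ⇒ div: -6*(4*x) = -96.
Step 2. [-6*(4*x) = -96] LHS = -6·(…); ÷-6 both sides. So div: 4*x = 16.
Step 3. [4*x = 16] LHS = 4·(…); ÷4 both sides. So div: x = 4.

Answer: x ∈ {4}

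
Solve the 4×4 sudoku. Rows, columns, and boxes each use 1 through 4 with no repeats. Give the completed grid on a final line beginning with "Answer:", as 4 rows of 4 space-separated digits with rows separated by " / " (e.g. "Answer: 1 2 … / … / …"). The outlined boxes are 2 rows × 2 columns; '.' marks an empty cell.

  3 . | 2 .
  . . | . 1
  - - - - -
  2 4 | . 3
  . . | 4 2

Step 1. [r4c2∈{1,3}] r4c2 is the only open cell in row 4 admitting 3, so r4c2=3.
Step 2. [r1c4∈{4}] r1c4's peers cover all but 4. So r1c4=4.
Step 3. [r1c2∈{1}] r1c2's peers cover all but 1 ⇒ r1c2=1.
Step 4. [r3c3∈{1}] r3c3's peers cover all but 1, so r3c3=1.
Step 5. [r2c2∈{2}] r2c2 is down to just 2. So r2c2=2.
Step 6. [r2c1∈{4}] nothing but 4 survives at r2c1. So r2c1=4.
Step 7. [r4c1∈{1}] r4c1's peers cover all but 1 ⇒ r4c1=1.
Step 8. [r2c3∈{3}] r2c3's peers cover all but 3. So r2c3=3.

Answer: 3 1 2 4 / 4 2 3 1 / 2 4 1 3 / 1 3 4 2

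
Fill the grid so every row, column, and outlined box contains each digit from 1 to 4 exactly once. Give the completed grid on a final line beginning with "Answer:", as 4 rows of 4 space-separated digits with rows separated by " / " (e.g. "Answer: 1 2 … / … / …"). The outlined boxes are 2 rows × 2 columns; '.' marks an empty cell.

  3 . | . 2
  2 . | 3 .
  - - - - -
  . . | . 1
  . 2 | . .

Step 1. [r4c3∈{4}] r4c3's peers cover all but 4. So r4c3=4.
Step 2. [r1c2∈{1,4}] row 1 places 4 nowhere but r1c2, so r1c2=4.
Step 3. [r4c1∈{1}] r4c1 has the single candidate 1, so r4c1=1.
Step 4. [r3c2∈{3}] r3c2 is down to just 3. So r3c2=3.
Step 5. [r1c3∈{1}] nothing but 1 survives at r1c3. So r1c3=1.
Step 6. [r3c3∈{2}] only 2 remains possible at r3c3 ⇒ r3c3=2.
Step 7. [r2c4∈{4}] r2c4's peers cover all but 4, so r2c4=4.
Step 8. [r4c4∈{3}] nothing but 3 survives at r4c4. So r4c4=3.
Step 9. [r2c2∈{1}] only 1 remains possible at r2c2 ⇒ r2c2=1.
Step 10. [r3c1∈{4}] r3c1's peers cover all but 4. So r3c1=4.

Answer: 3 4 1 2 / 2 1 3 4 / 4 3 2 1 / 1 2 4 3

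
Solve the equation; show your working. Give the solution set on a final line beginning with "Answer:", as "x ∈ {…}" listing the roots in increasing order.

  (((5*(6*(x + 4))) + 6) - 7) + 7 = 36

Step 1. [(((5*(6*(x + 4))) + 6) - 7) + 7 = 36] subtract 7: x sits inside (… + 7), so sub: ((5*(6*(x + 4))) + 6) - 7 = 29.
Step 2. [((5*(6*(x + 4))) + 6) - 7 = 29] add 7: x sits inside (… - 7). So sub: (5*(6*(x + 4))) + 6 = 36.
Step 3. [(5*(6*(x + 4))) + 6 = 36] 6 comes off first (subtract 6). So sub: 5*(6*(x + 4)) = 30.
Step 4. [5*(6*(x + 4)) = 30] 5 out front; divide by 5 ⇒ div: 6*(x + 4) = 6.
Step 5. [6*(x + 4) = 6] LHS = 6·(…); ÷6 both sides, so div: x + 4 = 1.
Step 6. [x + 4 = 1] subtract 4: x sits inside (… + 4). So sub: x = -3.

Answer: x ∈ {-3}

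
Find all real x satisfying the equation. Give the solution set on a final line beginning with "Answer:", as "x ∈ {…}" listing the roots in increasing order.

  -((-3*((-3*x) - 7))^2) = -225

Step 1. [-((-3*((-3*x) - 7))^2) = -225] flip signs both sides. So neg: (-3*((-3*x) - 7))^2 = 225.
Step 2. [(-3*((-3*x) - 7))^2 = 225] LHS squared, RHS 225 ≥ 0: apply √ (±), so sqrt: -3*((-3*x) - 7) = 15 or -15.
Step 3. [-3*((-3*x) - 7) = 15 or -15] divide by the outer -3, so div: (-3*x) - 7 = -5 or 5.
Step 4. [(-3*x) - 7 = -5 or 5] the outer -7 inverts by adding 7 ⇒ sub: -3*x = 2 or 12.
Step 5. [-3*x = 2 or 12] divide by the outer -3, so div: x = -2/3 or -4.

Answer: x ∈ {-4, -2/3}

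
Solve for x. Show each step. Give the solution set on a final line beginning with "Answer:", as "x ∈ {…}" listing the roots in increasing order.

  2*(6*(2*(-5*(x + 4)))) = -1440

Step 1. [2*(6*(2*(-5*(x + 4)))) = -1440] LHS = 2·(…); ÷2 both sides, so div: 6*(2*(-5*(x + 4))) = -720.
Step 2. [6*(2*(-5*(x + 4))) = -720] 6·(inner) — divide through by 6. So div: 2*(-5*(x + 4)) = -120.
Step 3. [2*(-5*(x + 4)) = -120] 2·(inner) — divide through by 2 ⇒ div: -5*(x + 4) = -60.
Step 4. [-5*(x + 4) = -60] LHS = -5·(…); ÷-5 both sides, so div: x + 4 = 12.
Step 5. [x + 4 = 12] +4 is outermost — subtract 4 both sides ⇒ sub: x = 8.

Answer: x ∈ {8}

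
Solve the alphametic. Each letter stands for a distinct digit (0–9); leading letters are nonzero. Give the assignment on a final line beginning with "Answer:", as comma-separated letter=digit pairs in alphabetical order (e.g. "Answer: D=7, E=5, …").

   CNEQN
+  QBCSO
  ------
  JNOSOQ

Step 1. [J] the sum has 6 digits but both addends have 5; that extra leading digit J is the final carry, namely 1 ⇒ J=1.
Step 2. [col 1: N + O ≡ Q (mod 10)] several values work for O in column 1 (N + O ≡ Q (mod 10), carry-in 0); try O=7 ⇒ O=7.
Step 3. [col 1: N + O ≡ Q (mod 10)] N=2 is one option consistent with column 1 (N + O ≡ Q (mod 10), carry-in 0) — take it ⇒ N=2.
Step 4. [col 1: N + O ≡ Q (mod 10)] from column 1 (N=2, O=7, carry-in 0, digits 1,2,7 already taken and all letters distinct): Q must equal 9. So Q=9.
Step 5. [col 2: Q + S ≡ O (mod 10)] column 2: given Q=9, O=7, carry-in 0, and digits 1,2,7,9 already taken and all letters distinct, Q+S≡O (mod 10) forces S=8. So S=8.
Step 6. [col 3: E + C ≡ S (mod 10)] column 3 (E + C ≡ S (mod 10), carry-in 1) doesn't pin E yet; pick E=4 and continue, so E=4.
Step 7. [col 3: E + C ≡ S (mod 10)] column 3: given E=4, S=8, carry-in 1, and digits 1,2,4,7,8,9 already taken and all letters distinct, E+C≡S (mod 10) forces C=3. So C=3.
Step 8. [col 4: N + B ≡ O (mod 10)] in column 4 we have N+B≡O with carry-in 0; given N=2, O=7 and digits 1,2,3,4,7,8,9 already taken and all letters distinct, that pins B to 5 ⇒ B=5.

Answer: B=5, C=3, E=4, J=1, N=2, O=7, Q=9, S=8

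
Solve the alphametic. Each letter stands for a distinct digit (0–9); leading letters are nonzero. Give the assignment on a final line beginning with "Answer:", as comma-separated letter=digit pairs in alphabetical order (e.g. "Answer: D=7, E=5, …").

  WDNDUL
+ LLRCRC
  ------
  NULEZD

Step 1. [col 1: L + C ≡ D (mod 10)] several values work for L in column 1 (L + C ≡ D (mod 10), carry-in 0); try L=5. So L=5.
Step 2. [col 1: L + C ≡ D (mod 10)] column 1 (L + C ≡ D (mod 10), carry-in 0) doesn't pin C yet; pick C=9 and continue ⇒ C=9.
Step 3. [col 1: L + C ≡ D (mod 10)] in column 1 we have L+C≡D with carry-in 0; given L=5, C=9 and digits 5,9 already taken and all letters distinct, that pins D to 4 ⇒ D=4.
Step 4. [col 2: U + R ≡ Z (mod 10)] no forcing yet in column 2 (carry-in 1); Z=7 is free and consistent — try it, so Z=7.
Step 5. [col 2: U + R ≡ Z (mod 10)] R=6 is one option consistent with column 2 (U + R ≡ Z (mod 10), carry-in 1) — take it. So R=6.
Step 6. [col 2: U + R ≡ Z (mod 10)] from column 2 (R=6, Z=7, carry-in 1, digits 4,5,6,7,9 already taken and all letters distinct): U must equal 0, so U=0.
Step 7. [col 3: D + C ≡ E (mod 10)] from column 3 (D=4, C=9, carry-in 0, digits 0,4,5,6,7,9 already taken and all letters distinct): E must equal 3. So E=3.
Step 8. [col 4: N + R ≡ L (mod 10)] column 4 reads N+R+carry(1)=L with R=6, L=5; with digits 0,3,4,5,6,7,9 already taken and all letters distinct, the only value for N is 8, so N=8.
Step 9. [col 6: W + L ≡ N (mod 10)] column 6 reads W+L+carry(1)=N with L=5, N=8; with digits 0,3,4,5,6,7,8,9 already taken and all letters distinct, the only value for W is 2, so W=2.

Answer: C=9, D=4, E=3, L=5, N=8, R=6, U=0, W=2, Z=7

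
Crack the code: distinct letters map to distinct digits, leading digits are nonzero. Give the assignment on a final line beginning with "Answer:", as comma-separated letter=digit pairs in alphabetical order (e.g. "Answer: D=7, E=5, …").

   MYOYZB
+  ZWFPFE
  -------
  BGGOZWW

Step 1. [col 1: B + E ≡ W (mod 10)] B=1 is one option consistent with column 1 (B + E ≡ W (mod 10), carry-in 0) — take it ⇒ B=1.
Step 2. [col 1: B + E ≡ W (mod 10)] several values work for W in column 1 (B + E ≡ W (mod 10), carry-in 0); try W=3, so W=3.
Step 3. [col 1: B + E ≡ W (mod 10)] column 1 reads B+E+carry(0)=W with B=1, W=3; with digits 1,3 already taken and all letters distinct, the only value for E is 2, so E=2.
Step 4. [col 2: Z + F ≡ W (mod 10)] several values work for Z in column 2 (Z + F ≡ W (mod 10), carry-in 0); try Z=4 ⇒ Z=4.
Step 5. [col 2: Z + F ≡ W (mod 10)] column 2: given Z=4, W=3, carry-in 0, and digits 1,2,3,4 already taken and all letters distinct, Z+F≡W (mod 10) forces F=9. So F=9.
Step 6. [col 3: Y + P ≡ Z (mod 10)] column 3 (Y + P ≡ Z (mod 10), carry-in 1) doesn't pin Y yet; pick Y=6 and continue. So Y=6.
Step 7. [col 3: Y + P ≡ Z (mod 10)] in column 3 we have Y+P≡Z with carry-in 1; given Y=6, Z=4 and digits 1,2,3,4,6,9 already taken and all letters distinct, that pins P to 7, so P=7.
Step 8. [col 4: O + F ≡ O (mod 10)] O=8 is one option consistent with column 4 (O + F ≡ O (mod 10), carry-in 1) — take it ⇒ O=8.
Step 9. [col 5: Y + W ≡ G (mod 10)] column 5: given Y=6, W=3, carry-in 1, and digits 1,2,3,4,6,7,8,9 already taken and all letters distinct, Y+W≡G (mod 10) forces G=0, so G=0.
Step 10. [col 6: M + Z ≡ G (mod 10)] column 6: given Z=4, G=0, carry-in 1, and digits 0,1,2,3,4,6,7,8,9 already taken and all letters distinct, M+Z≡G (mod 10) forces M=5. So M=5.

Answer: B=1, E=2, F=9, G=0, M=5, O=8, P=7, W=3, Y=6, Z=4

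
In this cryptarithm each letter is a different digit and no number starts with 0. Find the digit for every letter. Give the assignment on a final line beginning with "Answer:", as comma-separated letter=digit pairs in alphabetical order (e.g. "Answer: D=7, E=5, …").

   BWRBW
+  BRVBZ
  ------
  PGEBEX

Step 1. [col 1: W + Z ≡ X (mod 10)] several values work for Z in column 1 (W + Z ≡ X (mod 10), carry-in 0); try Z=5. So Z=5.
Step 2. [col 1: W + Z ≡ X (mod 10)] W=4 is one option consistent with column 1 (W + Z ≡ X (mod 10), carry-in 0) — take it ⇒ W=4.
Step 3. [P] adding two 5-digit numbers gives at most 5+1 digits, and here it does — P is that final carry and must be 1. So P=1.
Step 4. [col 1: W + Z ≡ X (mod 10)] in column 1 we have W+Z≡X with carry-in 0; given W=4, Z=5 and digits 1,4,5 already taken and all letters distinct, that pins X to 9, so X=9.
Step 5. [col 2: B + B ≡ E (mod 10)] several values work for E in column 2 (B + B ≡ E (mod 10), carry-in 0); try E=2, so E=2.
Step 6. [col 2: B + B ≡ E (mod 10)] column 2 reads B+B+carry(0)=E with E=2; with digits 1,2,4,5,9 already taken and all letters distinct, the only value for B is 6. So B=6.
Step 7. [col 3: R + V ≡ B (mod 10)] column 3 (R + V ≡ B (mod 10), carry-in 1) doesn't pin R yet; pick R=7 and continue, so R=7.
Step 8. [col 3: R + V ≡ B (mod 10)] from column 3 (R=7, B=6, carry-in 1, digits 1,2,4,5,6,7,9 already taken and all letters distinct): V must equal 8. So V=8.
Step 9. [col 5: B + B ≡ G (mod 10)] from column 5 (B=6, carry-in 1, digits 1,2,4,5,6,7,8,9 already taken and all letters distinct): G must equal 3, so G=3.

Answer: B=6, E=2, G=3, P=1, R=7, V=8, W=4, X=9, Z=5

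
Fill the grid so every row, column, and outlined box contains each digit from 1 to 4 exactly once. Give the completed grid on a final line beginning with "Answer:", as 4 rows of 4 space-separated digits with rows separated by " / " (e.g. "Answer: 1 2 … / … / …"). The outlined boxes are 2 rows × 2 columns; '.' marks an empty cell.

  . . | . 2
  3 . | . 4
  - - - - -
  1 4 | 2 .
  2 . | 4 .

Step 1. [r2c3∈{1}] r2c3's peers cover all but 1. So r2c3=1.
Step 2. [r4c4∈{1,3}] row 4 places 1 nowhere but r4c4. So r4c4=1.
Step 3. [r2c2∈{2}] r2c2 is down to just 2. So r2c2=2.
Step 4. [r4c2∈{3}] r4c2 is down to just 3 ⇒ r4c2=3.
Step 5. [r1c3∈{3}] r1c3 has the single candidate 3, so r1c3=3.
Step 6. [r1c2∈{1}] r1c2 has the single candidate 1 ⇒ r1c2=1.
Step 7. [r1c1∈{4}] r1c1 has the single candidate 4, so r1c1=4.
Step 8. [r3c4∈{3}] r3c4 is down to just 3, so r3c4=3.

Answer: 4 1 3 2 / 3 2 1 4 / 1 4 2 3 / 2 3 4 1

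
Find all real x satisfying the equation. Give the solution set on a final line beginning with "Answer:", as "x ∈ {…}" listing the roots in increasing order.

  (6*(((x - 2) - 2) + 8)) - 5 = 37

Step 1. [(6*(((x - 2) - 2) + 8)) - 5 = 37] peel the -5: add 5 from each side ⇒ sub: 6*(((x - 2) - 2) + 8) = 42.
Step 2. [6*(((x - 2) - 2) + 8) = 42] leading coefficient 6: divide by 6. So div: ((x - 2) - 2) + 8 = 7.
Step 3. [((x - 2) - 2) + 8 = 7] the outer +8 inverts by subtracting 8 ⇒ sub: (x - 2) - 2 = -1.
Step 4. [(x - 2) - 2 = -1] 2 comes off first (add 2) ⇒ sub: x - 2 = 1.
Step 5. [x - 2 = 1] the outer -2 inverts by adding 2, so sub: x = 3.

Answer: x ∈ {3}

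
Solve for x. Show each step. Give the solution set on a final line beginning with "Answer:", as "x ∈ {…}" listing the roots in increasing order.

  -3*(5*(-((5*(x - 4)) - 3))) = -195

Step 1. [-3*(5*(-((5*(x - 4)) - 3))) = -195] leading coefficient -3: divide by -3 ⇒ div: 5*(-((5*(x - 4)) - 3)) = 65.
Step 2. [5*(-((5*(x - 4)) - 3)) = 65] 5·(inner) — divide through by 5. So div: -((5*(x - 4)) - 3) = 13.
Step 3. [-((5*(x - 4)) - 3) = 13] leading − — multiply by −1 ⇒ neg: (5*(x - 4)) - 3 = -13.
Step 4. [(5*(x - 4)) - 3 = -13] add 3: x sits inside (… - 3) ⇒ sub: 5*(x - 4) = -10.
Step 5. [5*(x - 4) = -10] divide by the outer 5. So div: x - 4 = -2.
Step 6. [x - 4 = -2] peel the -4: add 4 from each side ⇒ sub: x = 2.

Answer: x ∈ {2}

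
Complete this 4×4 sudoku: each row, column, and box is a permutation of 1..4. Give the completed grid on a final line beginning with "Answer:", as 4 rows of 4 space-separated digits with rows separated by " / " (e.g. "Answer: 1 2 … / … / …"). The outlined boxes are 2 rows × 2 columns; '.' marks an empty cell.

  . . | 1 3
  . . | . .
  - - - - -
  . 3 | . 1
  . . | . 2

Step 1. [r3c3∈{4}] r3c3 is down to just 4 ⇒ r3c3=4.
Step 2. [r2c1∈{1,2,3,4}] row 2 places 3 nowhere but r2c1. So r2c1=3.
Step 3. [r2c2∈{1,2,4}] r2c2 is the only open cell in row 2 admitting 1 ⇒ r2c2=1.
Step 4. [r1c2∈{2,4}] in col 2, 2 fits only at r1c2, so r1c2=2.
Step 5. [r4c1∈{1,4}] 1 has one home in row 4: r4c1, so r4c1=1.
Step 6. [r4c2∈{4}] nothing but 4 survives at r4c2. So r4c2=4.
Step 7. [r1c1∈{4}] nothing but 4 survives at r1c1, so r1c1=4.
Step 8. [r2c3∈{2}] nothing but 2 survives at r2c3 ⇒ r2c3=2.
Step 9. [r2c4∈{4}] only 4 remains possible at r2c4, so r2c4=4.
Step 10. [r4c3∈{3}] r4c3 is down to just 3 ⇒ r4c3=3.
Step 11. [r3c1∈{2}] r3c1 has the single candidate 2 ⇒ r3c1=2.

Answer: 4 2 1 3 / 3 1 2 4 / 2 3 4 1 / 1 4 3 2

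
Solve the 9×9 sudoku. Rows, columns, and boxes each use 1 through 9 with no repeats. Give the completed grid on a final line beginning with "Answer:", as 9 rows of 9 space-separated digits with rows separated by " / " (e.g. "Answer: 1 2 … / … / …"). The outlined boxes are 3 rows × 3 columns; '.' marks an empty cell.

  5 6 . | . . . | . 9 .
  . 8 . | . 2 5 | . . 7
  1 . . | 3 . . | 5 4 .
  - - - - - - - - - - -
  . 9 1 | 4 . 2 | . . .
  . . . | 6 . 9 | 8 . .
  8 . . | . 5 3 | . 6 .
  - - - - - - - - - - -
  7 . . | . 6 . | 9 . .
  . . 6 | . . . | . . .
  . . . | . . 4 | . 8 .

Step 1. [r7c3∈{2,3,4,5,8}] in col 3, 8 fits only at r7c3 ⇒ r7c3=8.
Step 2. [r7c6∈{1}] nothing but 1 survives at r7c6, so r7c6=1.
Step 3. [r1c5∈{1,4,7,8}] r1c5 is the only open cell in col 5 admitting 4 ⇒ r1c5=4.
Step 4. [r2c7∈{1,3,6}] across row 2, 6 lands solely at r2c7 ⇒ r2c7=6.
Step 5. [r9c9∈{1,2,3,5,6}] in row 9, 6 fits only at r9c9 ⇒ r9c9=6.
Step 6. [r5c5∈{1,7}] col 5 places 1 nowhere but r5c5. So r5c5=1.
Step 7. [r6c4∈{7}] r6c4 has the single candidate 7. So r6c4=7.
Step 8. [r6c9∈{1,2,4,9}] row 6 places 9 nowhere but r6c9 ⇒ r6c9=9.
Step 9. [r6c7∈{1,2,4}] r6c7 is the only open cell in row 6 admitting 1 ⇒ r6c7=1.
Step 10. [r5c9∈{2,3,4,5}] box 6 places 4 nowhere but r5c9. So r5c9=4.
Step 11. [r5c8∈{2,3,5,7}] r5c8 is the only open cell in box 6 admitting 2 ⇒ r5c8=2.
Step 12. [r7c2∈{2,3,4,5}] r7c2 is the only open cell in row 7 admitting 4 ⇒ r7c2=4.
Step 13. [r5c1∈{3}] nothing but 3 survives at r5c1. So r5c1=3.
Step 14. [r6c2∈{2}] r6c2's peers cover all but 2 ⇒ r6c2=2.
Step 15. [r3c2∈{7}] nothing but 7 survives at r3c2. So r3c2=7.
Step 16. [r5c2∈{5}] r5c2 has the single candidate 5, so r5c2=5.
Step 17. [r9c3∈{2,3,5,9}] r9c3 is the only open cell in col 3 admitting 5 ⇒ r9c3=5.
Step 18. [r8c7∈{2,3,4,7}] in row 8, 4 fits only at r8c7. So r8c7=4.
Step 19. [r4c5∈{8}] r4c5 is down to just 8. So r4c5=8.
Step 20. [r3c5∈{9}] r3c5 has the single candidate 9. So r3c5=9.
Step 21. [r2c3∈{3,4,9}] 9 has one home in col 3: r2c3, so r2c3=9.
Step 22. [r2c8∈{1,3}] row 2 places 3 nowhere but r2c8 ⇒ r2c8=3.
Step 23. [r7c8∈{5}] r7c8 is down to just 5 ⇒ r7c8=5.
Step 24. [r1c9∈{1,2,8}] r1c9 is the only open cell in box 3 admitting 1, so r1c9=1.
Step 25. [r7c9∈{2,3}] r7c9 is the only open cell in row 7 admitting 3. So r7c9=3.
Step 26. [r8c9∈{2}] r8c9's peers cover all but 2. So r8c9=2.
Step 27. [r9c7∈{7}] r9c7's peers cover all but 7 ⇒ r9c7=7.
Step 28. [r1c4∈{8}] only 8 remains possible at r1c4, so r1c4=8.
Step 29. [r8c5∈{3,7}] 7 has one home in col 5: r8c5, so r8c5=7.
Step 30. [r8c1∈{9}] r8c1 has the single candidate 9, so r8c1=9.
Step 31. [r8c2∈{1,3}] r8c2 is the only open cell in row 8 admitting 3. So r8c2=3.
Step 32. [r9c4∈{2,9}] r9c4 is the only open cell in row 9 admitting 9. So r9c4=9.
Step 33. [r1c7∈{2}] nothing but 2 survives at r1c7, so r1c7=2.
Step 34. [r9c5∈{3}] only 3 remains possible at r9c5 ⇒ r9c5=3.
Step 35. [r5c3∈{7}] r5c3 has the single candidate 7, so r5c3=7.
Step 36. [r2c1∈{4}] r2c1 has the single candidate 4. So r2c1=4.
Step 37. [r9c1∈{2}] only 2 remains possible at r9c1 ⇒ r9c1=2.
Step 38. [r8c6∈{8}] nothing but 8 survives at r8c6 ⇒ r8c6=8.
Step 39. [r4c9∈{5}] r4c9 is down to just 5 ⇒ r4c9=5.
Step 40. [r3c6∈{6}] r3c6's peers cover all but 6. So r3c6=6.
Step 41. [r6c3∈{4}] r6c3's peers cover all but 4 ⇒ r6c3=4.
Step 42. [r7c4∈{2}] r7c4 has the single candidate 2. So r7c4=2.
Step 43. [r2c4∈{1}] r2c4 is down to just 1. So r2c4=1.
Step 44. [r8c4∈{5}] r8c4's peers cover all but 5. So r8c4=5.
Step 45. [r4c7∈{3}] only 3 remains possible at r4c7 ⇒ r4c7=3.
Step 46. [r9c2∈{1}] only 1 remains possible at r9c2, so r9c2=1.
Step 47. [r4c1∈{6}] only 6 remains possible at r4c1, so r4c1=6.
Step 48. [r8c8∈{1}] nothing but 1 survives at r8c8. So r8c8=1.
Step 49. [r1c6∈{7}] nothing but 7 survives at r1c6, so r1c6=7.
Step 50. [r1c3∈{3}] r1c3 is down to just 3. So r1c3=3.
Step 51. [r4c8∈{7}] only 7 remains possible at r4c8, so r4c8=7.
Step 52. [r3c3∈{2}] r3c3's peers cover all but 2, so r3c3=2.
Step 53. [r3c9∈{8}] r3c9 has the single candidate 8, so r3c9=8.

Answer: 5 6 3 8 4 7 2 9 1 / 4 8 9 1 2 5 6 3 7 / 1 7 2 3 9 6 5 4 8 / 6 9 1 4 8 2 3 7 5 / 3 5 7 6 1 9 8 2 4 / 8 2 4 7 5 3 1 6 9 / 7 4 8 2 6 1 9 5 3 / 9 3 6 5 7 8 4 1 2 / 2 1 5 9 3 4 7 8 6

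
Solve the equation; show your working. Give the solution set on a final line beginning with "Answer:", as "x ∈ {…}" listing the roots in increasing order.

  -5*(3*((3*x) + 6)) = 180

Step 1. [-5*(3*((3*x) + 6)) = 180] -5 out front; divide by -5. So div: 3*((3*x) + 6) = -36.
Step 2. [3*((3*x) + 6) = -36] LHS = 3·(…); ÷3 both sides, so div: (3*x) + 6 = -12.
Step 3. [(3*x) + 6 = -12] 6 comes off first (subtract 6), so sub: 3*x = -18.
Step 4. [3*x = -18] 3·(inner) — divide through by 3 ⇒ div: x = -6.

Answer: x ∈ {-6}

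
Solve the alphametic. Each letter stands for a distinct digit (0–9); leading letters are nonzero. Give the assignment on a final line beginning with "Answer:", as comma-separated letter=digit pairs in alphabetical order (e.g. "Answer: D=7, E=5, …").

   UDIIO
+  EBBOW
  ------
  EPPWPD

Step 1. [col 1: O + W ≡ D (mod 10)] W=2 is one option consistent with column 1 (O + W ≡ D (mod 10), carry-in 0) — take it ⇒ W=2.
Step 2. [col 1: O + W ≡ D (mod 10)] several values work for O in column 1 (O + W ≡ D (mod 10), carry-in 0); try O=3, so O=3.
Step 3. [col 1: O + W ≡ D (mod 10)] in column 1 we have O+W≡D with carry-in 0; given O=3, W=2 and digits 2,3 already taken and all letters distinct, that pins D to 5, so D=5.
Step 4. [col 2: I + O ≡ P (mod 10)] no forcing yet in column 2 (carry-in 0); I=7 is free and consistent — try it. So I=7.
Step 5. [col 2: I + O ≡ P (mod 10)] from column 2 (I=7, O=3, carry-in 0, digits 2,3,5,7 already taken and all letters distinct): P must equal 0. So P=0.
Step 6. [col 3: I + B ≡ W (mod 10)] from column 3 (I=7, W=2, carry-in 1, digits 0,2,3,5,7 already taken and all letters distinct): B must equal 4. So B=4.
Step 7. [col 5: U + E ≡ P (mod 10)] no forcing yet in column 5 (carry-in 1); U=8 is free and consistent — try it ⇒ U=8.
Step 8. [col 5: U + E ≡ P (mod 10)] from column 5 (U=8, P=0, carry-in 1, digits 0,2,3,4,5,7,8 already taken and all letters distinct): E must equal 1. So E=1.

Answer: B=4, D=5, E=1, I=7, O=3, P=0, U=8, W=2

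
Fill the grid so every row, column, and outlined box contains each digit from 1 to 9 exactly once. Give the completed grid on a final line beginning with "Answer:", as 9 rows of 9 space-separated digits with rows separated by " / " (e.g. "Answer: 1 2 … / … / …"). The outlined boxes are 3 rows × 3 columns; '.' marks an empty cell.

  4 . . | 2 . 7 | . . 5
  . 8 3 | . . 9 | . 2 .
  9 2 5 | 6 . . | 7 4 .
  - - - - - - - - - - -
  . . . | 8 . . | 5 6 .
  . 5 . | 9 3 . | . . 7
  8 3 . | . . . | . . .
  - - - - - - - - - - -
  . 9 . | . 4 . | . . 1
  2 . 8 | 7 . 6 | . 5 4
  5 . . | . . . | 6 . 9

Step 1. [r2c7∈{1}] only 1 remains possible at r2c7. So r2c7=1.
Step 2. [r7c1∈{3,6,7}] col 1 places 3 nowhere but r7c1. So r7c1=3.
Step 3. [r6c9∈{2}] r6c9 has the single candidate 2, so r6c9=2.
Step 4. [r8c2∈{1}] nothing but 1 survives at r8c2, so r8c2=1.
Step 5. [r3c9∈{3,8}] across col 9, 8 lands solely at r3c9 ⇒ r3c9=8.
Step 6. [r4c3∈{1,2,4,7,9}] across row 4, 9 lands solely at r4c3 ⇒ r4c3=9.
Step 7. [r3c5∈{1}] nothing but 1 survives at r3c5 ⇒ r3c5=1.
Step 8. [r7c3∈{6,7}] across row 7, 6 lands solely at r7c3, so r7c3=6.
Step 9. [r9c4∈{1,3}] r9c4 is the only open cell in col 4 admitting 3. So r9c4=3.
Step 10. [r6c4∈{1,4,5}] r6c4 is the only open cell in col 4 admitting 1. So r6c4=1.
Step 11. [r4c1∈{1,7}] r4c1 is the only open cell in row 4 admitting 1, so r4c1=1.
Step 12. [r9c6∈{1,2,8}] in row 9, 1 fits only at r9c6, so r9c6=1.
Step 13. [r7c6∈{2,5,8}] r7c6 is the only open cell in col 6 admitting 8, so r7c6=8.
Step 14. [r6c8∈{9}] nothing but 9 survives at r6c8. So r6c8=9.
Step 15. [r6c7∈{4}] nothing but 4 survives at r6c7, so r6c7=4.
Step 16. [r6c3∈{7}] r6c3 has the single candidate 7, so r6c3=7.
Step 17. [r4c2∈{4}] r4c2 has the single candidate 4 ⇒ r4c2=4.
Step 18. [r2c5∈{5}] r2c5 is down to just 5, so r2c5=5.
Step 19. [r9c8∈{7,8}] across row 9, 8 lands solely at r9c8. So r9c8=8.
Step 20. [r4c6∈{2}] r4c6 is down to just 2 ⇒ r4c6=2.
Step 21. [r1c7∈{3,9}] 9 has one home in row 1: r1c7, so r1c7=9.
Step 22. [r1c2∈{6}] r1c2 is down to just 6. So r1c2=6.
Step 23. [r2c4∈{4}] nothing but 4 survives at r2c4 ⇒ r2c4=4.
Step 24. [r2c1∈{7}] only 7 remains possible at r2c1 ⇒ r2c1=7.
Step 25. [r7c7∈{2}] r7c7 has the single candidate 2. So r7c7=2.
Step 26. [r5c3∈{2}] only 2 remains possible at r5c3, so r5c3=2.
Step 27. [r9c3∈{4}] only 4 remains possible at r9c3 ⇒ r9c3=4.
Step 28. [r9c2∈{7}] only 7 remains possible at r9c2 ⇒ r9c2=7.
Step 29. [r5c7∈{8}] r5c7's peers cover all but 8, so r5c7=8.
Step 30. [r8c7∈{3}] only 3 remains possible at r8c7 ⇒ r8c7=3.
Step 31. [r5c8∈{1}] nothing but 1 survives at r5c8, so r5c8=1.
Step 32. [r8c5∈{9}] only 9 remains possible at r8c5, so r8c5=9.
Step 33. [r9c5∈{2}] only 2 remains possible at r9c5, so r9c5=2.
Step 34. [r1c8∈{3}] r1c8 has the single candidate 3 ⇒ r1c8=3.
Step 35. [r4c5∈{7}] r4c5 is down to just 7 ⇒ r4c5=7.
Step 36. [r1c3∈{1}] r1c3 is down to just 1 ⇒ r1c3=1.
Step 37. [r2c9∈{6}] nothing but 6 survives at r2c9 ⇒ r2c9=6.
Step 38. [r1c5∈{8}] r1c5 is down to just 8, so r1c5=8.
Step 39. [r7c4∈{5}] nothing but 5 survives at r7c4 ⇒ r7c4=5.
Step 40. [r6c6∈{5}] r6c6's peers cover all but 5, so r6c6=5.
Step 41. [r5c6∈{4}] only 4 remains possible at r5c6, so r5c6=4.
Step 42. [r5c1∈{6}] nothing but 6 survives at r5c1 ⇒ r5c1=6.
Step 43. [r7c8∈{7}] r7c8 is down to just 7 ⇒ r7c8=7.
Step 44. [r3c6∈{3}] r3c6 is down to just 3. So r3c6=3.
Step 45. [r4c9∈{3}] r4c9 is down to just 3 ⇒ r4c9=3.
Step 46. [r6c5∈{6}] only 6 remains possible at r6c5. So r6c5=6.

Answer: 4 6 1 2 8 7 9 3 5 / 7 8 3 4 5 9 1 2 6 / 9 2 5 6 1 3 7 4 8 / 1 4 9 8 7 2 5 6 3 / 6 5 2 9 3 4 8 1 7 / 8 3 7 1 6 5 4 9 2 / 3 9 6 5 4 8 2 7 1 / 2 1 8 7 9 6 3 5 4 / 5 7 4 3 2 1 6 8 9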